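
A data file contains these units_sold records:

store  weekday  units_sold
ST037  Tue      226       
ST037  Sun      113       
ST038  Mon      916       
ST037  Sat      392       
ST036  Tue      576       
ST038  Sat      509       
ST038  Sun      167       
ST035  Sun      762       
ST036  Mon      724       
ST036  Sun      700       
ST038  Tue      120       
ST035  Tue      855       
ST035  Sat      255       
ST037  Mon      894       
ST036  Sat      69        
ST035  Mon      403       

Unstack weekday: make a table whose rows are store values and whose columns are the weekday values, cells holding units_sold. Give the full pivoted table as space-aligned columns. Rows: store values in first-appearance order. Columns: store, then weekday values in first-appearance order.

store  Tue  Sun  Mon  Sat
ST037  226  113  894  392
ST038  120  167  916  509
ST036  576  700  724  69 
ST035  855  762  403  255

Columns: store plus the 4 distinct weekday values (Tue, Sun, Mon, Sat).
For example, row ST037 column Tue takes units_sold=226 from the long row (ST037, Tue).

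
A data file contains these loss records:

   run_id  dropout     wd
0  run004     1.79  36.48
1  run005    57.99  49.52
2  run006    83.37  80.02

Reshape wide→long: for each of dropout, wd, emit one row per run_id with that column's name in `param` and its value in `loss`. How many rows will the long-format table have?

3 run_id values × 2 melted columns = 6 rows.

6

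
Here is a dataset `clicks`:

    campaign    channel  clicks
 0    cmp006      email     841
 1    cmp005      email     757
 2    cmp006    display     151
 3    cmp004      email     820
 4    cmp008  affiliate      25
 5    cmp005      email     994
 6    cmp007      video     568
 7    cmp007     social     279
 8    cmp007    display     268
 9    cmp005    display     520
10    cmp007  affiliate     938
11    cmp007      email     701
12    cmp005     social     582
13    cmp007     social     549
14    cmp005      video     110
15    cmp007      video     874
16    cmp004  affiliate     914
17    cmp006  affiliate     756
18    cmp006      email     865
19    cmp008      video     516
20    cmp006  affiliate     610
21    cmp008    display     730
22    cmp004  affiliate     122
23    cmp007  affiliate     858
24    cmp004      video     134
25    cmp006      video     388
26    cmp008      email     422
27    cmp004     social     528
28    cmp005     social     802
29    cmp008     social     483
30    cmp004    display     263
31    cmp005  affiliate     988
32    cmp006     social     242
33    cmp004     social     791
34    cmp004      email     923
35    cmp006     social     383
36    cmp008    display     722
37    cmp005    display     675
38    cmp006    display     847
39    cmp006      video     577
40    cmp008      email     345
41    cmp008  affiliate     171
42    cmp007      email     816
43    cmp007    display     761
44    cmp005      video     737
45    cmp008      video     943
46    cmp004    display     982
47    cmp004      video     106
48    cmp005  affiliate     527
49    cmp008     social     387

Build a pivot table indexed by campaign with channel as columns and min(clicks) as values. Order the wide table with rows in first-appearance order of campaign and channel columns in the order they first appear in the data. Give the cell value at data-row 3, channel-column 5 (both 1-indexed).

With rows in first-appearance order of campaign, row 3 is campaign=cmp004. channel columns in first-appearance order: email, display, affiliate, video, social; column 5 is social.
Long rows with campaign=cmp004, channel=social: min(528, 791) = 528.

528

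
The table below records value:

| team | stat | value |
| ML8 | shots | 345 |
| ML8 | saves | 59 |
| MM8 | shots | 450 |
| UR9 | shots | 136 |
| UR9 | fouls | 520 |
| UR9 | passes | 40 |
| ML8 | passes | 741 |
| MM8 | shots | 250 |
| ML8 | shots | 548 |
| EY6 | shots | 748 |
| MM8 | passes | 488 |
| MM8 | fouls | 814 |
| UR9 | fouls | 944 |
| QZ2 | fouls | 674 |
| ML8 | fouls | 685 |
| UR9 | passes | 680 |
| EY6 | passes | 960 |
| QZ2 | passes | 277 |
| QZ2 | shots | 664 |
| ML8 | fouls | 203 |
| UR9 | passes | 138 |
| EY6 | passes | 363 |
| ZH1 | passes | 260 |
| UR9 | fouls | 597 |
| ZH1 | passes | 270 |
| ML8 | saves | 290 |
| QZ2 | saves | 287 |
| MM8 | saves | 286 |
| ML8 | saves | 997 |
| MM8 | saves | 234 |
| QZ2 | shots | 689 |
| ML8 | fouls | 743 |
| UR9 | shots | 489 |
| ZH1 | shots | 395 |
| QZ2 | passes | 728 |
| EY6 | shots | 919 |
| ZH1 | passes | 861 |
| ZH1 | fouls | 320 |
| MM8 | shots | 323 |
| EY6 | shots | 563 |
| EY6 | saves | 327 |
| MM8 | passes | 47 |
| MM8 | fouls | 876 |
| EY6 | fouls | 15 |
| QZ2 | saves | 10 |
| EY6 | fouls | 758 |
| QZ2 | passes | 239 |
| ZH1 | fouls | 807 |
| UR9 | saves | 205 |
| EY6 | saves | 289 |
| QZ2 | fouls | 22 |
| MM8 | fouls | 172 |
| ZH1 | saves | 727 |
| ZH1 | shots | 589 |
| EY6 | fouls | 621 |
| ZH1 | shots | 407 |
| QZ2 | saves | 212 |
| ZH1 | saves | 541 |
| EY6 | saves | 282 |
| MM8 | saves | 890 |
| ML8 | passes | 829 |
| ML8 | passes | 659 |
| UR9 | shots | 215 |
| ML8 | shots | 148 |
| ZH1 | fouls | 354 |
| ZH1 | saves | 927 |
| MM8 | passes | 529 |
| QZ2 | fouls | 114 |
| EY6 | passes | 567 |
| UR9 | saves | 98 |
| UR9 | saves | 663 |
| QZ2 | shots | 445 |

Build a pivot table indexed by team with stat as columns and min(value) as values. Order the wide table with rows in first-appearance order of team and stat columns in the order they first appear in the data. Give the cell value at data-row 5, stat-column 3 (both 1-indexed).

22

With rows in first-appearance order of team, row 5 is team=QZ2. stat columns in first-appearance order: shots, saves, fouls, passes; column 3 is fouls.
Long rows with team=QZ2, stat=fouls: min(674, 22, 114) = 22.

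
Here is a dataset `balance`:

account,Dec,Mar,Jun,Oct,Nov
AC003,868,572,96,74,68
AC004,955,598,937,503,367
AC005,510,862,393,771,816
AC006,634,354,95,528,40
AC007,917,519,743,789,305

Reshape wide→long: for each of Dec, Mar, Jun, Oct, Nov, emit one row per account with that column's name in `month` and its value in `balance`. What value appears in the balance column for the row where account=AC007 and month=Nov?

305

Unpivoting turns each (account, wide-column) pair into one long row.
The wide cell at row AC007, column Nov holds 305, so the long row (AC007, Nov) has balance=305.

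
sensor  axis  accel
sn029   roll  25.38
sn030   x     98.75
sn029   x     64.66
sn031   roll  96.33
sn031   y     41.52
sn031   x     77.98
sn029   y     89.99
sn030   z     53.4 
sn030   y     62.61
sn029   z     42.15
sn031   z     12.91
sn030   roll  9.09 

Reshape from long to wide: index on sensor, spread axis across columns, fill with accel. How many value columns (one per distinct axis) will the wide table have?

4 distinct axis values: z, roll, x, y.

4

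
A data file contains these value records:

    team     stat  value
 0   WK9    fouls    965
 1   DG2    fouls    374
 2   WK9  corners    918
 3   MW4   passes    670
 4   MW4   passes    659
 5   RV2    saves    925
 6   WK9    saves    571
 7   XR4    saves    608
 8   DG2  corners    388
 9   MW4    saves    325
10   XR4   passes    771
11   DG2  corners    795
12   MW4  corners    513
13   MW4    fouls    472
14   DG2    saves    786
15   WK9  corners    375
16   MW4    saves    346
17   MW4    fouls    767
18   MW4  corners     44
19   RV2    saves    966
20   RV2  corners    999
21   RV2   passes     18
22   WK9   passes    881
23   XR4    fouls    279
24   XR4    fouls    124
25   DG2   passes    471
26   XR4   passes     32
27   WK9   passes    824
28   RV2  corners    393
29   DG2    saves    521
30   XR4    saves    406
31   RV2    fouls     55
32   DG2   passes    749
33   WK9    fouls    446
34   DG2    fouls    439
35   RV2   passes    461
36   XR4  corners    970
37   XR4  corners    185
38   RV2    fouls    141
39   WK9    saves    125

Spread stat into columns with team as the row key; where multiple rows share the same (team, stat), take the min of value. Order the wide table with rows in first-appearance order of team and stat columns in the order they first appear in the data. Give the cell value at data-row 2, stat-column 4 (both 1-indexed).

With rows in first-appearance order of team, row 2 is team=DG2. stat columns in first-appearance order: fouls, corners, passes, saves; column 4 is saves.
Long rows with team=DG2, stat=saves: min(786, 521) = 521.

521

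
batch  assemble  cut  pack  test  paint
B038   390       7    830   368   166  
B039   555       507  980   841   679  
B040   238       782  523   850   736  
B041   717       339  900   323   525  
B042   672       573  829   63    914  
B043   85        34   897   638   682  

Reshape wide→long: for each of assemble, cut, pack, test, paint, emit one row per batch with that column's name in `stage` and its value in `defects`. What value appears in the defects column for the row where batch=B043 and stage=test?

Unpivoting turns each (batch, wide-column) pair into one long row.
The wide cell at row B043, column test holds 638, so the long row (B043, test) has defects=638.

638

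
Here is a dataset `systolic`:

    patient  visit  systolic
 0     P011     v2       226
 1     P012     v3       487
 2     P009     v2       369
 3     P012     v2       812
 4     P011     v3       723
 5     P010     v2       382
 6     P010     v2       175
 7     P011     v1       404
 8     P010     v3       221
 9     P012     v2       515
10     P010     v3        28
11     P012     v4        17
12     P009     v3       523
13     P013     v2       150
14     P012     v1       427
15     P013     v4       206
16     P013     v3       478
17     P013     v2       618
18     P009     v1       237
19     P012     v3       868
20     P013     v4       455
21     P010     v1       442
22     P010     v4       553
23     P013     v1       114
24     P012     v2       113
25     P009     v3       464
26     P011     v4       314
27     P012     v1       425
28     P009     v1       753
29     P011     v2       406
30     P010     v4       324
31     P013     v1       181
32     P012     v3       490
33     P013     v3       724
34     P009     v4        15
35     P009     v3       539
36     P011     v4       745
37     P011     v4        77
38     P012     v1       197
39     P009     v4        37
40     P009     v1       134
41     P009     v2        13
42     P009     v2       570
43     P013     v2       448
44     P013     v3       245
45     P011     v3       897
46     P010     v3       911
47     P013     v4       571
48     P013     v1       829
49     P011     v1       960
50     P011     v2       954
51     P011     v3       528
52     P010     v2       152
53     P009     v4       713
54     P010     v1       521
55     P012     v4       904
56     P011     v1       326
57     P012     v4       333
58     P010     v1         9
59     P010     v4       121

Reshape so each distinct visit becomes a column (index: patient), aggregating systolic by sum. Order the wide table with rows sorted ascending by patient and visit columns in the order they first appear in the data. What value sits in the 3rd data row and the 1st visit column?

With rows sorted ascending by patient, row 3 is patient=P011. visit columns in first-appearance order: v2, v3, v1, v4; column 1 is v2.
Long rows with patient=P011, visit=v2: 226 + 406 + 954 = 1586.

1586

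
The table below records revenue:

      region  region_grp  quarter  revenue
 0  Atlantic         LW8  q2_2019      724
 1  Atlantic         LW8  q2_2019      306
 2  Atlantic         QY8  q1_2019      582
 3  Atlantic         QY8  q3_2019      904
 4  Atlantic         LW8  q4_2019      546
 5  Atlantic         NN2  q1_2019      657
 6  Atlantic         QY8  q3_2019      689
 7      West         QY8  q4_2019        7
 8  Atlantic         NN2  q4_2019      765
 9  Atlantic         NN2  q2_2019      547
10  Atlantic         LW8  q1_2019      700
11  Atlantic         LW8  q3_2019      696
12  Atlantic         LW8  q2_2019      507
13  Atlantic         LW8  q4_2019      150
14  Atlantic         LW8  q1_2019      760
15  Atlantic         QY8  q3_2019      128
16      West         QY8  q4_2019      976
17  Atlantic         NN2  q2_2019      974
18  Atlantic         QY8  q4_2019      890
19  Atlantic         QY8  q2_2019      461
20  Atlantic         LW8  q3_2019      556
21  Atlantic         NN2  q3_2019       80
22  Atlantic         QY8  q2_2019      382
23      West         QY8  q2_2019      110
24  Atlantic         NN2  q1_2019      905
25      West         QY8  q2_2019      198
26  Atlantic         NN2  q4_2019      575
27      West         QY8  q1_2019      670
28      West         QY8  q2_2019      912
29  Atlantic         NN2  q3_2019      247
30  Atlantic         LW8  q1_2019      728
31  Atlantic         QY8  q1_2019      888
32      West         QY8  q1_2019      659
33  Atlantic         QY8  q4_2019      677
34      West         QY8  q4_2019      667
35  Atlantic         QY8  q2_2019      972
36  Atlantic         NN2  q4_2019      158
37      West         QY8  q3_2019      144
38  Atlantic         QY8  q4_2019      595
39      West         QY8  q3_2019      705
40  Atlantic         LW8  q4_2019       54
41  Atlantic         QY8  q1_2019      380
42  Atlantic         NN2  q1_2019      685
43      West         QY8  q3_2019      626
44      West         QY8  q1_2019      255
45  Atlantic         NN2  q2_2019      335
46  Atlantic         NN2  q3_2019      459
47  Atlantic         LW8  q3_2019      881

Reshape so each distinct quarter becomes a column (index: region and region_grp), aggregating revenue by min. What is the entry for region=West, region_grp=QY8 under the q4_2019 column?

Rows with region=West, region_grp=QY8 and quarter=q4_2019: revenue values are 7, 976, 667.
min(7, 976, 667) = 7.

7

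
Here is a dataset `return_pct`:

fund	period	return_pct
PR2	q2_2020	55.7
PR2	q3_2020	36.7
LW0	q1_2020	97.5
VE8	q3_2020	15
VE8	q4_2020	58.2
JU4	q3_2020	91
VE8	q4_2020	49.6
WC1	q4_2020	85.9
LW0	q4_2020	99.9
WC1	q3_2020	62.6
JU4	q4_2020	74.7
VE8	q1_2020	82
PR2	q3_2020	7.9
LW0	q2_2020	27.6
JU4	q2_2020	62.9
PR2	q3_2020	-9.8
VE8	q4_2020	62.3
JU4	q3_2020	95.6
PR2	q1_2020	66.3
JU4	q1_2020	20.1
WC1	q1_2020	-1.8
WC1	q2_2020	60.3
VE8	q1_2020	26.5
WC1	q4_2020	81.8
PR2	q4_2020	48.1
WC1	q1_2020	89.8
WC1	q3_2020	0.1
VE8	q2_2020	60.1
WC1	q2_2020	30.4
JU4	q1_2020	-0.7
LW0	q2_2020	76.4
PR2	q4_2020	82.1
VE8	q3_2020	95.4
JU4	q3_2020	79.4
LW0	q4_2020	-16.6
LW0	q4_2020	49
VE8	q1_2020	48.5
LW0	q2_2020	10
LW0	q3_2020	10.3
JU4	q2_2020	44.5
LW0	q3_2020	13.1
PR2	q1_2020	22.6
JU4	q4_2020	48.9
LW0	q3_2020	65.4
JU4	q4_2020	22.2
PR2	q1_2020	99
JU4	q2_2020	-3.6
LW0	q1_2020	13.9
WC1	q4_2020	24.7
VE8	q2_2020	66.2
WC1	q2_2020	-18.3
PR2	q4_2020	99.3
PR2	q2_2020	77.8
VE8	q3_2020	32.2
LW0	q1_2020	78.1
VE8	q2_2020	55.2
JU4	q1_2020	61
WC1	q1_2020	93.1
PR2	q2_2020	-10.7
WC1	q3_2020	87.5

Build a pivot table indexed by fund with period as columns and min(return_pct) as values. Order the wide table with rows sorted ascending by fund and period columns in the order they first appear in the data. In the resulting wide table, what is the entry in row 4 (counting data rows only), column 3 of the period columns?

26.5

With rows sorted ascending by fund, row 4 is fund=VE8. period columns in first-appearance order: q2_2020, q3_2020, q1_2020, q4_2020; column 3 is q1_2020.
Long rows with fund=VE8, period=q1_2020: min(82, 26.5, 48.5) = 26.5.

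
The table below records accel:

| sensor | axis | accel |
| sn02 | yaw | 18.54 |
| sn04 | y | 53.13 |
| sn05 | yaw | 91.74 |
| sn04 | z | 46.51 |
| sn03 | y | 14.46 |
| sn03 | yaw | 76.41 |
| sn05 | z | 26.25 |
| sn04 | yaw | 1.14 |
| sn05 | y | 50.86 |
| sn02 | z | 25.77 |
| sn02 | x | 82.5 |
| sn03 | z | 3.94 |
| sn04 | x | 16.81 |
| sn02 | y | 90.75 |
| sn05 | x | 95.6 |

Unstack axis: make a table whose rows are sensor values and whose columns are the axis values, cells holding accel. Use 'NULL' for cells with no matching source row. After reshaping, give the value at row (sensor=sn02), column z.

25.77

The long row with sensor=sn02, axis=z has accel=25.77.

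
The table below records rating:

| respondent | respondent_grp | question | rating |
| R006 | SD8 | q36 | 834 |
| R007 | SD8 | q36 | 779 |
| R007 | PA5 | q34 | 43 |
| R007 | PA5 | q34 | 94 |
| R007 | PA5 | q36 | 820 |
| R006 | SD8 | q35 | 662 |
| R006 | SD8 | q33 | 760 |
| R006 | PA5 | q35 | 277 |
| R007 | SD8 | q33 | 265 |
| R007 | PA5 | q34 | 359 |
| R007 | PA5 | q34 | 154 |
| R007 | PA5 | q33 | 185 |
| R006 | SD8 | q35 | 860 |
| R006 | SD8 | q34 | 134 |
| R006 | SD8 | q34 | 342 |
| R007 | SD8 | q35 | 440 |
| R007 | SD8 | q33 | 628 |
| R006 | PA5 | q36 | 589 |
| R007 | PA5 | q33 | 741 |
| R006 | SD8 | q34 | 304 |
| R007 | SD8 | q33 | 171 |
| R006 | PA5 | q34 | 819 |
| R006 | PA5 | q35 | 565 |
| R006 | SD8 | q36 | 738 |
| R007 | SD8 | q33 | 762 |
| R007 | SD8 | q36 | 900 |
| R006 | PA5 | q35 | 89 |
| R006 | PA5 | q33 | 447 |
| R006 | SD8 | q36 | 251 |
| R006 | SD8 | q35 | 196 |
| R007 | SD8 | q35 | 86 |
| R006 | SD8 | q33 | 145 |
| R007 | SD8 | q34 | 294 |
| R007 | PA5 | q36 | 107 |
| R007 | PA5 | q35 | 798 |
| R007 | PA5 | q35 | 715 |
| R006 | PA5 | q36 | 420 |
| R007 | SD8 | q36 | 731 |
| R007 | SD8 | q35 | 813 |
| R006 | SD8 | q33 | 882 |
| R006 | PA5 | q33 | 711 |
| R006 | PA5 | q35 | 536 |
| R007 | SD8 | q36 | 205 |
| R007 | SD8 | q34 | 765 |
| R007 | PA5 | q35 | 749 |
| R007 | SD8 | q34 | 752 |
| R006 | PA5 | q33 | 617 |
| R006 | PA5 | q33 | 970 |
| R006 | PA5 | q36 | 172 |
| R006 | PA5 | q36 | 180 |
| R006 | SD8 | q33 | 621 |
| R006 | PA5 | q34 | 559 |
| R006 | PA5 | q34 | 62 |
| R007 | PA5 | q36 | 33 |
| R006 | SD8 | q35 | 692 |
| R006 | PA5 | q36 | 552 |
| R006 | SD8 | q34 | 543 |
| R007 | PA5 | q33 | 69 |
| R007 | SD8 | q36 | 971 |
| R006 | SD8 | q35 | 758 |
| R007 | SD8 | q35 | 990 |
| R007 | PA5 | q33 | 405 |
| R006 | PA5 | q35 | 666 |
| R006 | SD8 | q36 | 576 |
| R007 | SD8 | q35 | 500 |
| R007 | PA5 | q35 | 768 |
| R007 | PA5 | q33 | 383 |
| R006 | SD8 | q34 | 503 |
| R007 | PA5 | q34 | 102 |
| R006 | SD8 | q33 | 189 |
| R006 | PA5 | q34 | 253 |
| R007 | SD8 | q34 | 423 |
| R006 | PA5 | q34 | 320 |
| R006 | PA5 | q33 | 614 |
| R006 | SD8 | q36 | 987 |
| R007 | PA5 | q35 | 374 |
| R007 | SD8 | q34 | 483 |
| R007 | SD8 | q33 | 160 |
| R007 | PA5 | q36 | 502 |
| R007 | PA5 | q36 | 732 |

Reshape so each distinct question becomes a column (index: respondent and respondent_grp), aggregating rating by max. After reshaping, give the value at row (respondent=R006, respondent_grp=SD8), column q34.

Rows with respondent=R006, respondent_grp=SD8 and question=q34: rating values are 134, 342, 304, 543, 503.
max(134, 342, 304, 543, 503) = 543.

543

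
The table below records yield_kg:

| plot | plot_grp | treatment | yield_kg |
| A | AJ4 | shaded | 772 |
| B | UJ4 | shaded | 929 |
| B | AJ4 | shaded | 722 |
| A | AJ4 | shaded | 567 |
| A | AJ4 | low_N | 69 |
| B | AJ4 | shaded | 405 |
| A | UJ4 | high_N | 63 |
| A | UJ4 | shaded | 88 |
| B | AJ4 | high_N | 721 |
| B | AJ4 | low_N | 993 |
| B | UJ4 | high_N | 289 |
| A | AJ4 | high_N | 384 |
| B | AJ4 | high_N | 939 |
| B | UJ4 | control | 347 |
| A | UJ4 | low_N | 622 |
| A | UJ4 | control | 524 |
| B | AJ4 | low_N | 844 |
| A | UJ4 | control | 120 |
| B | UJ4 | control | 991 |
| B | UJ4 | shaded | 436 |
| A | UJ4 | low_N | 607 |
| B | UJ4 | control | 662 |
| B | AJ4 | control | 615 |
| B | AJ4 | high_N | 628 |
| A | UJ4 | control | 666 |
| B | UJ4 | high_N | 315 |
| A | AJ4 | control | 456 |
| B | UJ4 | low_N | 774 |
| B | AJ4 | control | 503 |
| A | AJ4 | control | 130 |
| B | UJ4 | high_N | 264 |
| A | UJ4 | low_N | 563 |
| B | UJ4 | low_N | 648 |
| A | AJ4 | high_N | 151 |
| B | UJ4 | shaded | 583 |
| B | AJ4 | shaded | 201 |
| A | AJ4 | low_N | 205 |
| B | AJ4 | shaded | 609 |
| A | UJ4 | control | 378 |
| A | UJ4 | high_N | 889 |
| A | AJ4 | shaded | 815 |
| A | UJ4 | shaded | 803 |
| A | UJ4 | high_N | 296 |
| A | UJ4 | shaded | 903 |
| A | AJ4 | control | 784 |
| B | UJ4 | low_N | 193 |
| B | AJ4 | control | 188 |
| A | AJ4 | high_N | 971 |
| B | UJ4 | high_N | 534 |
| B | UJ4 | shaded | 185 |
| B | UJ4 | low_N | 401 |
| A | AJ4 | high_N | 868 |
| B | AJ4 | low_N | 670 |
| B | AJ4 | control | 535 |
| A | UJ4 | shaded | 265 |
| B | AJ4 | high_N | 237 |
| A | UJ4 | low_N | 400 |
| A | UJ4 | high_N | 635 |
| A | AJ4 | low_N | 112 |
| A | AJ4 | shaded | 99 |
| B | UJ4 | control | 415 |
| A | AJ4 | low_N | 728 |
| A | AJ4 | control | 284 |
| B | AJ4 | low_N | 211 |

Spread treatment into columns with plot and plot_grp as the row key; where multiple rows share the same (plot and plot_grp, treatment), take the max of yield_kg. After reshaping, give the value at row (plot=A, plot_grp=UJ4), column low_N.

Rows with plot=A, plot_grp=UJ4 and treatment=low_N: yield_kg values are 622, 607, 563, 400.
max(622, 607, 563, 400) = 622.

622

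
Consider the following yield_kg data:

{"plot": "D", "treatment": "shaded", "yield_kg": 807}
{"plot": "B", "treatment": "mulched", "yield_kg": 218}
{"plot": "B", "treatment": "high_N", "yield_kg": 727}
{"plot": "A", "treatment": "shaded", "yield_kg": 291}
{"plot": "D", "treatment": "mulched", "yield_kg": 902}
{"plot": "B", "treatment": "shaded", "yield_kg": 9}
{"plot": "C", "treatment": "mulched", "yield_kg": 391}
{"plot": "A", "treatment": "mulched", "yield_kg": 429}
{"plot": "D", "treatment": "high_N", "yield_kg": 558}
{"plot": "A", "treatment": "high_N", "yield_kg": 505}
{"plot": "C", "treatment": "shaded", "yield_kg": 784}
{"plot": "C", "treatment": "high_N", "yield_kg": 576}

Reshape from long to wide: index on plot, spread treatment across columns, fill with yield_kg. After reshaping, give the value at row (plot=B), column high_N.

727

Wide layout: rows indexed by plot, columns are the 3 distinct treatment values (shaded, mulched, high_N).
Cell (plot=B, treatment=high_N) draws from the long row where plot=B and treatment=high_N, which has yield_kg=727.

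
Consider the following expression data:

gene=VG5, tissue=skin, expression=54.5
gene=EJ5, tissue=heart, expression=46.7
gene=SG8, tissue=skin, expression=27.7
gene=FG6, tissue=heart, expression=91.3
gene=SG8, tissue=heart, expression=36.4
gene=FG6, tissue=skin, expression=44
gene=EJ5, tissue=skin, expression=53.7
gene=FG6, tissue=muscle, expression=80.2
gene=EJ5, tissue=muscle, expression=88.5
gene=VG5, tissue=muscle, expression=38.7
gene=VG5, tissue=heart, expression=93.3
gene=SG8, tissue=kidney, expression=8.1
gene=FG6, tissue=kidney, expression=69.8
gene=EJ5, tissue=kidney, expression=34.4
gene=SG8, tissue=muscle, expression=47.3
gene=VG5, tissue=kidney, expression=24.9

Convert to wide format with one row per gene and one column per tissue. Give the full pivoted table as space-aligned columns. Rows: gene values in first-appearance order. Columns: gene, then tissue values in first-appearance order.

gene  skin  heart  muscle  kidney
VG5   54.5  93.3   38.7    24.9  
EJ5   53.7  46.7   88.5    34.4  
SG8   27.7  36.4   47.3    8.1   
FG6   44    91.3   80.2    69.8  

Columns: gene plus the 4 distinct tissue values (skin, heart, muscle, kidney).
For example, row VG5 column skin takes expression=54.5 from the long row (VG5, skin).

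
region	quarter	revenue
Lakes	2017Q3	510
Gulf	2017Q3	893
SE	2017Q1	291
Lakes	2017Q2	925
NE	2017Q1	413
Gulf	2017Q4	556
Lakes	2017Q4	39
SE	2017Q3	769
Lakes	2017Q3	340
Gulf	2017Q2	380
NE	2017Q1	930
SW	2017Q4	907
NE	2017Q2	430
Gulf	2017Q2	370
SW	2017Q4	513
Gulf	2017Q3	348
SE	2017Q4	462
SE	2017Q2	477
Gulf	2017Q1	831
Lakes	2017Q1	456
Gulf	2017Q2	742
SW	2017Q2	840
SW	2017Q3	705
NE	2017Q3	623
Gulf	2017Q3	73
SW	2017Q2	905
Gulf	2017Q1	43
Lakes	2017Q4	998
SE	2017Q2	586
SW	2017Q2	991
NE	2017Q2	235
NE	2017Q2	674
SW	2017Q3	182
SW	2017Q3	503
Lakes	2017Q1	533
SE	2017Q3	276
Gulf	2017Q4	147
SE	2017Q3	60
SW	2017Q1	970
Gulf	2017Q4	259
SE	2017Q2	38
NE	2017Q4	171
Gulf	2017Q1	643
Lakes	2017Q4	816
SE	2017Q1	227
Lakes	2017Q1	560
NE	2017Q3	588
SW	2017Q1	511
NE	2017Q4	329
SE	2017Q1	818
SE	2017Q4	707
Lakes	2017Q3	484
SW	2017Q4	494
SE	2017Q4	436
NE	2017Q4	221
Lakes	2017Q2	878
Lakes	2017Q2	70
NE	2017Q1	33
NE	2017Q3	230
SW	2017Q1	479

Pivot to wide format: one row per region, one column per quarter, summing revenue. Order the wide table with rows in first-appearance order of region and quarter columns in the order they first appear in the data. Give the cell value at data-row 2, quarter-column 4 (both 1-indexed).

With rows in first-appearance order of region, row 2 is region=Gulf. quarter columns in first-appearance order: 2017Q3, 2017Q1, 2017Q2, 2017Q4; column 4 is 2017Q4.
Long rows with region=Gulf, quarter=2017Q4: 556 + 147 + 259 = 962.

962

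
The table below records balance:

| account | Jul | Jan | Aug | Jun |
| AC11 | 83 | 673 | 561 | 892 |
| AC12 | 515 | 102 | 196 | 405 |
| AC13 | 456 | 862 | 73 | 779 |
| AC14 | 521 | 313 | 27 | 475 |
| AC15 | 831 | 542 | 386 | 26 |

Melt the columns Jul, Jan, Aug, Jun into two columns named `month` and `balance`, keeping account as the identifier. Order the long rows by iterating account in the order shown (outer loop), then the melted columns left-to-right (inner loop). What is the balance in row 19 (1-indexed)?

386

20 rows total (5 × 4). Row 19: index ⌊(19-1)/4⌋ = 4 into account → AC15; (19-1) mod 4 = 2 into the melted columns → Aug.
So row 19 is (AC15, Aug, 386); balance = 386.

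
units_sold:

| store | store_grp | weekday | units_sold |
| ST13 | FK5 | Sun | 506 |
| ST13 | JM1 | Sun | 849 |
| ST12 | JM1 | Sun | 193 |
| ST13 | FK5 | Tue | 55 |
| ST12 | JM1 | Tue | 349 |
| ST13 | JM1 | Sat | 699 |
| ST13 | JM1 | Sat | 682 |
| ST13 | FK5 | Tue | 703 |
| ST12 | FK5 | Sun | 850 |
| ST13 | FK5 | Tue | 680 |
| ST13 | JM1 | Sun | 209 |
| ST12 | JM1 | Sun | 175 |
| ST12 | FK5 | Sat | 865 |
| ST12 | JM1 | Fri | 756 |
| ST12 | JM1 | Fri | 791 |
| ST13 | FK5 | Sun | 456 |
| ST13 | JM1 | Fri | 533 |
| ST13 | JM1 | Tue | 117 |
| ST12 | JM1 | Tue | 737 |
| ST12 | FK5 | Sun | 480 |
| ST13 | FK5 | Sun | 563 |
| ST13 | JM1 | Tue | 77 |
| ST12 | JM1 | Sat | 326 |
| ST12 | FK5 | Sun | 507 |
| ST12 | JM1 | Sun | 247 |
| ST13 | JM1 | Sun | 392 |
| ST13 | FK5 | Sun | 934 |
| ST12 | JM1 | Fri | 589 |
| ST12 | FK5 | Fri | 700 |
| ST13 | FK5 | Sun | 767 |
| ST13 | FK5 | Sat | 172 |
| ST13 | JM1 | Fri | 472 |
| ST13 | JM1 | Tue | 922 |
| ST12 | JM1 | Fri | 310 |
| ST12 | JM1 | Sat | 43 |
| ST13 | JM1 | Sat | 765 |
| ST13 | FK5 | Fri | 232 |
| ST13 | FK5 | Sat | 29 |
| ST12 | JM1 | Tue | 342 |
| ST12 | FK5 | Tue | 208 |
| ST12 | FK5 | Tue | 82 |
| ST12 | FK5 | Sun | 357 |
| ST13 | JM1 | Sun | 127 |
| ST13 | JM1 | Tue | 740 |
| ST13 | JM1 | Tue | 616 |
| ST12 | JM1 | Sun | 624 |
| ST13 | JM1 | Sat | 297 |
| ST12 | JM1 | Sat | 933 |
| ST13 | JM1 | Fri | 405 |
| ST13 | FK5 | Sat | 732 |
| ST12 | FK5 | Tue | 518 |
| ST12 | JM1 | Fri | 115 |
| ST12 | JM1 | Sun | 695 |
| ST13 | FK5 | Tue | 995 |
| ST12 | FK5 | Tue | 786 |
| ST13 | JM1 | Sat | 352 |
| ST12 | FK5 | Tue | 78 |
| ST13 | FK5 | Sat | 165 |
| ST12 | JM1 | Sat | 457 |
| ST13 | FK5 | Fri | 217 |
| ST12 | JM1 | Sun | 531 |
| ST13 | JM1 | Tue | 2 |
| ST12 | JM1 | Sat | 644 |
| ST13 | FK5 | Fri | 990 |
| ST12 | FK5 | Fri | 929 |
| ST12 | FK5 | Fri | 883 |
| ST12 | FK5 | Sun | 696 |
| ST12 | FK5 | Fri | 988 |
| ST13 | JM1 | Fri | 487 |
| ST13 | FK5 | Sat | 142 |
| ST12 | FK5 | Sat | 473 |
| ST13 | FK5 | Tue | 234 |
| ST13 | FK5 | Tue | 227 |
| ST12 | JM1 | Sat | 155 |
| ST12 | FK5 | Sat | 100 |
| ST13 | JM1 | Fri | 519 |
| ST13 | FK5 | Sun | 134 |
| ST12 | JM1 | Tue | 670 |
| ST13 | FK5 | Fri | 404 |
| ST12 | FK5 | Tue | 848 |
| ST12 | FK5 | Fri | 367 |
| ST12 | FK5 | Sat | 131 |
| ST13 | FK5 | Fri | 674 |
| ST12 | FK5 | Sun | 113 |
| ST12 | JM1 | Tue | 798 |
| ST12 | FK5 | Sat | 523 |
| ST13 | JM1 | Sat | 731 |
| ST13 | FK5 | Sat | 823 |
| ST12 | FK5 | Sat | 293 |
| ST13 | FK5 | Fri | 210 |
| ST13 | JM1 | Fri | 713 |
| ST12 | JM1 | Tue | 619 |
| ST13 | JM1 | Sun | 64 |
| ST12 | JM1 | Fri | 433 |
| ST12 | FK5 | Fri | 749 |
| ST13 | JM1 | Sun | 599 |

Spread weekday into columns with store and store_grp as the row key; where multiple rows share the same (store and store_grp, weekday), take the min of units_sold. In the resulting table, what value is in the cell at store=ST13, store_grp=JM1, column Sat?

Rows with store=ST13, store_grp=JM1 and weekday=Sat: units_sold values are 699, 682, 765, 297, 352, 731.
min(699, 682, 765, 297, 352, 731) = 297.

297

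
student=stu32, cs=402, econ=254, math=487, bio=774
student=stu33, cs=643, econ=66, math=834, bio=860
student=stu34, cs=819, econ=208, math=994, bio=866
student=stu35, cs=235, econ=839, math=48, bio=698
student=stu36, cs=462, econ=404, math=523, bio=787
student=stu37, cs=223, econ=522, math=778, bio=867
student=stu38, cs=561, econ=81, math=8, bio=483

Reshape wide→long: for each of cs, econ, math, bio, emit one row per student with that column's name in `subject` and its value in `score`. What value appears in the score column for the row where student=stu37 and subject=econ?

522

Unpivoting turns each (student, wide-column) pair into one long row.
The wide cell at row stu37, column econ holds 522, so the long row (stu37, econ) has score=522.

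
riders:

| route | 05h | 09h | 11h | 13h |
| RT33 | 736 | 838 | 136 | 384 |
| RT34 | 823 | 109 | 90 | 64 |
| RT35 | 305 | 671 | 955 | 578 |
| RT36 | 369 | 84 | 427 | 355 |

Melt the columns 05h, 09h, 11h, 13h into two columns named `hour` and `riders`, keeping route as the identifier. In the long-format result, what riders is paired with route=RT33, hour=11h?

136

Unpivoting turns each (route, wide-column) pair into one long row.
The wide cell at row RT33, column 11h holds 136, so the long row (RT33, 11h) has riders=136.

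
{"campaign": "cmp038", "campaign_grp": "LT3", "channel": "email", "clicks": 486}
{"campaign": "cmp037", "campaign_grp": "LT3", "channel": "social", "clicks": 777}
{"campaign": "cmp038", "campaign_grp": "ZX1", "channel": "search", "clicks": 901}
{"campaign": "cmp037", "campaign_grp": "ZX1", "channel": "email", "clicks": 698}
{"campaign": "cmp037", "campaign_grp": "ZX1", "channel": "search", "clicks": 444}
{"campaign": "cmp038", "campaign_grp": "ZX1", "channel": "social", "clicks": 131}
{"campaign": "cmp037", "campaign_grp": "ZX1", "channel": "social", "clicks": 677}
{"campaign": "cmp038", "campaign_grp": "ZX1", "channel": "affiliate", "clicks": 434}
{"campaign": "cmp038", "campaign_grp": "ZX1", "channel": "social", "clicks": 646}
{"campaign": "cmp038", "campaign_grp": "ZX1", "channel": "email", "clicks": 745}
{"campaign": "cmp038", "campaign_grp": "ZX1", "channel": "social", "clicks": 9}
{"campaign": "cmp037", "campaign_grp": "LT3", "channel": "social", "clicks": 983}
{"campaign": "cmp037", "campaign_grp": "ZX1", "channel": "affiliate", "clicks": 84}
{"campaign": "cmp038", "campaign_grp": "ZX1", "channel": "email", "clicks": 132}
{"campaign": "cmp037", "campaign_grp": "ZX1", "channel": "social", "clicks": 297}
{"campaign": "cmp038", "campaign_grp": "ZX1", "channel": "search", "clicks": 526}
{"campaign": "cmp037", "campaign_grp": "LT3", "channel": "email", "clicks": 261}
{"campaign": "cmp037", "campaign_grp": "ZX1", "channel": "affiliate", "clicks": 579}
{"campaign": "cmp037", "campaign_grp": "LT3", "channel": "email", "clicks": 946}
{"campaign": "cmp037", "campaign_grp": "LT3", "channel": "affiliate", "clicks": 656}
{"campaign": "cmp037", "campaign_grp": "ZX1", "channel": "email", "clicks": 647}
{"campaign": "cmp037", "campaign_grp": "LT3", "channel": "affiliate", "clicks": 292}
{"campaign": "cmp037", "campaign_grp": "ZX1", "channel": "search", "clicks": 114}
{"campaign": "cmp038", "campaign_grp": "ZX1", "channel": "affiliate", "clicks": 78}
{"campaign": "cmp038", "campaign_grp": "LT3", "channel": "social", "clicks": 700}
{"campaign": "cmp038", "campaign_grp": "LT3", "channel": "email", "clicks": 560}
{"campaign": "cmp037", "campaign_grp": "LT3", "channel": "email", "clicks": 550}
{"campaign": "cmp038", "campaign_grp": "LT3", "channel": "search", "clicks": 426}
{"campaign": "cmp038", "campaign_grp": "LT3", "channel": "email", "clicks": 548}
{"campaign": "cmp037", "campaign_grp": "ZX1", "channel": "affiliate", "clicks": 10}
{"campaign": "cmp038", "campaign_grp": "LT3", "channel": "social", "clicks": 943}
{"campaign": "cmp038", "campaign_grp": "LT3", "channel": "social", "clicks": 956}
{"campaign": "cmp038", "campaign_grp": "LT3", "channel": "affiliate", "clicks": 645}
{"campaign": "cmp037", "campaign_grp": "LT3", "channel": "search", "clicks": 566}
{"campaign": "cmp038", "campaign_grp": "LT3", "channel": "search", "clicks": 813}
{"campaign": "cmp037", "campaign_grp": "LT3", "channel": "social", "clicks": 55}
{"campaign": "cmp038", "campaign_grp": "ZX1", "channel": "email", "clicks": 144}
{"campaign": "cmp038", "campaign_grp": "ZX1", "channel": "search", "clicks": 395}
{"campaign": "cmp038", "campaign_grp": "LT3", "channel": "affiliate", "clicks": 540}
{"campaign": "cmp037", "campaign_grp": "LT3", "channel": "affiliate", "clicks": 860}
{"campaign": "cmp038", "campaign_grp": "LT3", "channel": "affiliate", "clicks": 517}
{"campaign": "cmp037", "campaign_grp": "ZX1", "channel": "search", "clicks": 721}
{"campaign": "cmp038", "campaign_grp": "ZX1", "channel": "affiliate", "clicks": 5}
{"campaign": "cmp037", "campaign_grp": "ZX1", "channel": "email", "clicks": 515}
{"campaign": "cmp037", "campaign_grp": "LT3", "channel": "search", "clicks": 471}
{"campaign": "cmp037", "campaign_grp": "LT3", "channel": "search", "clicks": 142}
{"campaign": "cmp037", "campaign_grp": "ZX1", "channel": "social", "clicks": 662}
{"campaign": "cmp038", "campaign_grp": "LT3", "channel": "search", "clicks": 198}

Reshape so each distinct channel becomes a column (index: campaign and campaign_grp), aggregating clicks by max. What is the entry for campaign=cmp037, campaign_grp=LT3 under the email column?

Rows with campaign=cmp037, campaign_grp=LT3 and channel=email: clicks values are 261, 946, 550.
max(261, 946, 550) = 946.

946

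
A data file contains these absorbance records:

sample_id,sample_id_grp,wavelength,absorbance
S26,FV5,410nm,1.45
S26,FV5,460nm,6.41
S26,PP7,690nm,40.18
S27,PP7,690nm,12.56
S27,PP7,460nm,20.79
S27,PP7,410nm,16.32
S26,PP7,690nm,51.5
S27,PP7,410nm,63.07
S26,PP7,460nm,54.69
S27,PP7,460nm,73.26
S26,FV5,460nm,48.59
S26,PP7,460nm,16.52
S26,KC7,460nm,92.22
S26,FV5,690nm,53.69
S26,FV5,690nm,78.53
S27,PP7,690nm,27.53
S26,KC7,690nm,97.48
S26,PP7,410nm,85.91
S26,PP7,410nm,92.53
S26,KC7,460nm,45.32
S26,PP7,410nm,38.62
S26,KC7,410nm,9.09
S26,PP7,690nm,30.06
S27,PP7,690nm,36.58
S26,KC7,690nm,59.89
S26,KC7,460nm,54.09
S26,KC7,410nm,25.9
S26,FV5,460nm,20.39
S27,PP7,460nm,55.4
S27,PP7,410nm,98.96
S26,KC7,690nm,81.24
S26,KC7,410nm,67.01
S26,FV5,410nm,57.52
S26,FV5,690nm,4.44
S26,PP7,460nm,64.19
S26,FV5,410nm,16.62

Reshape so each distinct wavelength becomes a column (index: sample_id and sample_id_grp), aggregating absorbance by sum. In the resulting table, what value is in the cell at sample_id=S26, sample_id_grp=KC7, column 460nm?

Rows with sample_id=S26, sample_id_grp=KC7 and wavelength=460nm: absorbance values are 92.22, 45.32, 54.09.
92.22 + 45.32 + 54.09 = 191.63.

191.63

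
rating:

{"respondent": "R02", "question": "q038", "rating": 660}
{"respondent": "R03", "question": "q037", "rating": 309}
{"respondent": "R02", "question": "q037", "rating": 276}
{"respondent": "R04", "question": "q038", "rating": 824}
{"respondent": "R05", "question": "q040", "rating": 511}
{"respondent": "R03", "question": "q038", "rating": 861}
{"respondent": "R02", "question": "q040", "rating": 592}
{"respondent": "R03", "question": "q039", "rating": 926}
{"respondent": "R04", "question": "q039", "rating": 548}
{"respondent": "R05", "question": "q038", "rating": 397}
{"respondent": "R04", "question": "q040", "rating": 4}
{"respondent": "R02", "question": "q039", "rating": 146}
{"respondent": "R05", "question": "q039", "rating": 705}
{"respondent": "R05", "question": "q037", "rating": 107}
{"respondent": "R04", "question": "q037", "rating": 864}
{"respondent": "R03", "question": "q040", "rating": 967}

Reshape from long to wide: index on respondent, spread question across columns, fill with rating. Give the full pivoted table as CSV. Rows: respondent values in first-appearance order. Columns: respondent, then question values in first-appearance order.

Columns: respondent plus the 4 distinct question values (q038, q037, q040, q039).
For example, row R02 column q038 takes rating=660 from the long row (R02, q038).

respondent,q038,q037,q040,q039
R02,660,276,592,146
R03,861,309,967,926
R04,824,864,4,548
R05,397,107,511,705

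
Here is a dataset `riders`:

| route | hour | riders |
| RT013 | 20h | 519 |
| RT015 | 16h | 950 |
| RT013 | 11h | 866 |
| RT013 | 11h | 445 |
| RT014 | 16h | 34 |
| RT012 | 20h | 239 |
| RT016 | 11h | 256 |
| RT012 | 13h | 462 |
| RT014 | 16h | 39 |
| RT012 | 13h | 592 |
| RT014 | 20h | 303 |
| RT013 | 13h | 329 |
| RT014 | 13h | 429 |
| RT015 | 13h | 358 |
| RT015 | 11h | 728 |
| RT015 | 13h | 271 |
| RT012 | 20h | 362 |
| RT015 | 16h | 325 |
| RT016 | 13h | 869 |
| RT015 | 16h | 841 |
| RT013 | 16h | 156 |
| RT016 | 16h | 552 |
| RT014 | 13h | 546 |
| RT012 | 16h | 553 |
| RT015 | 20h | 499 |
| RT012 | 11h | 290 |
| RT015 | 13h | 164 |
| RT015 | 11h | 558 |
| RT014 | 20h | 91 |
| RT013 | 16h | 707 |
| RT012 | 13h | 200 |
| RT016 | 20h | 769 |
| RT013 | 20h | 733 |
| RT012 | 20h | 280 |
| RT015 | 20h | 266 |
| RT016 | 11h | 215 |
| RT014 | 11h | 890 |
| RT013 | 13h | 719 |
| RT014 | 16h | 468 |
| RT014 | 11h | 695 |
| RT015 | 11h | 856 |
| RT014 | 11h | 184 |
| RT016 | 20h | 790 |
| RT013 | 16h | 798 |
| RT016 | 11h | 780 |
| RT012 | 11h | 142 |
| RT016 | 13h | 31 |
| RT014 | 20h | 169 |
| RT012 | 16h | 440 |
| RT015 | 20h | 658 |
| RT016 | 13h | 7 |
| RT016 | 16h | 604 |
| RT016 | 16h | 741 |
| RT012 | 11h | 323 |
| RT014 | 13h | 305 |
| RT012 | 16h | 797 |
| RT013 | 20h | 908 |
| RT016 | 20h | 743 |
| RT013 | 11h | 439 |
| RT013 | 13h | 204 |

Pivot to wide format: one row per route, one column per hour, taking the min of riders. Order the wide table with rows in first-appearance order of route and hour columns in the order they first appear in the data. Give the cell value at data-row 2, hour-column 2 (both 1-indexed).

325

With rows in first-appearance order of route, row 2 is route=RT015. hour columns in first-appearance order: 20h, 16h, 11h, 13h; column 2 is 16h.
Long rows with route=RT015, hour=16h: min(950, 325, 841) = 325.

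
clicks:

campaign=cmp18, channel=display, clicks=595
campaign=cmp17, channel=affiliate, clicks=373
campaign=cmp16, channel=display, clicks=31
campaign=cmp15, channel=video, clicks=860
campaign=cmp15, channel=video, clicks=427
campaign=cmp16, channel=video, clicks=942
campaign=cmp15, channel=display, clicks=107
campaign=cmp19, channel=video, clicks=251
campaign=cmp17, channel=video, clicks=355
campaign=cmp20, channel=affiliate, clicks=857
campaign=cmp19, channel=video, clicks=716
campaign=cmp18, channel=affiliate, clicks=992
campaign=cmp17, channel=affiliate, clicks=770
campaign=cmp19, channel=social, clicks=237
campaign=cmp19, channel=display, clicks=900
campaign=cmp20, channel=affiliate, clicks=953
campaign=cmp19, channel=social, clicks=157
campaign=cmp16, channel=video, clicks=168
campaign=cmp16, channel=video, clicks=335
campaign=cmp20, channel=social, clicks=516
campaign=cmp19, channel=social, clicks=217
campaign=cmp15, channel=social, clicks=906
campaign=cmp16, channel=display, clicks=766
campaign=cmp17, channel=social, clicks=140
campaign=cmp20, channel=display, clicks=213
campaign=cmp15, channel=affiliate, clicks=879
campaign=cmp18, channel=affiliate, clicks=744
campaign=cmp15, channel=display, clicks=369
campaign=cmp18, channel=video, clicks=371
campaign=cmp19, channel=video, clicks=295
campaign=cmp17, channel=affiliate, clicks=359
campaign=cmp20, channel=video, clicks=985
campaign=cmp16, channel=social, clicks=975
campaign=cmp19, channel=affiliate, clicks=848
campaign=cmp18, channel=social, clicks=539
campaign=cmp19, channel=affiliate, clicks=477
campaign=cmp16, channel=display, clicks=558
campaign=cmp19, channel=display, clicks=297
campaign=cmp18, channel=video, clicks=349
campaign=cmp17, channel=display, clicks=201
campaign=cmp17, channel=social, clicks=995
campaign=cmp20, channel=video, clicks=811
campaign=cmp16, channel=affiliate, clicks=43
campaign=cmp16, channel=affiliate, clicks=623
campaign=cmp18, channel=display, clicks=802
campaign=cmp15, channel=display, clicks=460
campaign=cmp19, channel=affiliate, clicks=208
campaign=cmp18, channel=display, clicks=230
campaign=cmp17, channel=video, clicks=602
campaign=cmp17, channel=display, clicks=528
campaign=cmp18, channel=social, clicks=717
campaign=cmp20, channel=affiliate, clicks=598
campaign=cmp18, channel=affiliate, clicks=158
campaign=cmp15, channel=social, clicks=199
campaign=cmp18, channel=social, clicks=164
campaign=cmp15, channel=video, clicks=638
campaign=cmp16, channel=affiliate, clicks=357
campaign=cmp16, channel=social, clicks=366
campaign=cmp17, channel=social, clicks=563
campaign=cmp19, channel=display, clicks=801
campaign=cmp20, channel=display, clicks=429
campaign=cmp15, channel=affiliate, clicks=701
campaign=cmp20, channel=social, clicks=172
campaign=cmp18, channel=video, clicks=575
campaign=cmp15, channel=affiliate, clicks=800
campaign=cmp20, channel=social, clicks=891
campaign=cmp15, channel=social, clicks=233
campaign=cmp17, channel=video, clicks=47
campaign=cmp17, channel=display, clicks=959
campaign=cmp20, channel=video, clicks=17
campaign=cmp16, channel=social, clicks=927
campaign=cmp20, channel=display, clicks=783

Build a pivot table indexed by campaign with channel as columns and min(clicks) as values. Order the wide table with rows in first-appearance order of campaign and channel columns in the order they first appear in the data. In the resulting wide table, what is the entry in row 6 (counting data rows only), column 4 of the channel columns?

With rows in first-appearance order of campaign, row 6 is campaign=cmp20. channel columns in first-appearance order: display, affiliate, video, social; column 4 is social.
Long rows with campaign=cmp20, channel=social: min(516, 172, 891) = 172.

172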